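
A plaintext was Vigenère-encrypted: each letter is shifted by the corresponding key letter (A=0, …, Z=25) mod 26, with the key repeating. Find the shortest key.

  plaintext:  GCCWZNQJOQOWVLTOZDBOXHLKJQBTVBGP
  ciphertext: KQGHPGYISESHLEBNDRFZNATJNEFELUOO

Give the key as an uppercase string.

  i= 0: K-G =  4 → E
  i= 1: Q-C = 14 → O
  i= 2: G-C =  4 → E
  i= 3: H-W = 11 → L
  i= 4: P-Z = 16 → Q
  i= 5: G-N = 19 → T
  i= 6: Y-Q =  8 → I
  i= 7: I-J = 25 → Z
  i= 8: S-O =  4 → E
  i= 9: E-Q = 14 → O
  i=10: S-O =  4 → E
  i=11: H-W = 11 → L
  i=12: L-V = 16 → Q
  i=13: E-L = 19 → T
  i=14: B-T =  8 → I
  i=15: N-O = 25 → Z
  i=16: D-Z =  4 → E
  i=17: R-D = 14 → O
  i=18: F-B =  4 → E
  i=19: Z-O = 11 → L
  i=20: N-X = 16 → Q
  i=21: A-H = 19 → T
  i=22: T-L =  8 → I
  i=23: J-K = 25 → Z
  i=24: N-J =  4 → E
  i=25: E-Q = 14 → O
  i=26: F-B =  4 → E
  i=27: E-T = 11 → L
  i=28: L-V = 16 → Q
  i=29: U-B = 19 → T
  i=30: O-G =  8 → I
  i=31: O-P = 25 → Z
  shifts repeat with period 8: EOELQTIZ

EOELQTIZ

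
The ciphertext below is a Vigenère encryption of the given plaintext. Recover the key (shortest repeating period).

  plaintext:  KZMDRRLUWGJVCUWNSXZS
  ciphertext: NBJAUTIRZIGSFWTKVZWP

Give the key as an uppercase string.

  i= 0: N-K =  3 → D
  i= 1: B-Z =  2 → C
  i= 2: J-M = 23 → X
  i= 3: A-D = 23 → X
  i= 4: U-R =  3 → D
  i= 5: T-R =  2 → C
  i= 6: I-L = 23 → X
  i= 7: R-U = 23 → X
  i= 8: Z-W =  3 → D
  i= 9: I-G =  2 → C
  i=10: G-J = 23 → X
  i=11: S-V = 23 → X
  i=12: F-C =  3 → D
  i=13: W-U =  2 → C
  i=14: T-W = 23 → X
  i=15: K-N = 23 → X
  i=16: V-S =  3 → D
  i=17: Z-X =  2 → C
  i=18: W-Z = 23 → X
  i=19: P-S = 23 → X
  shifts repeat with period 4: DCXX

DCXX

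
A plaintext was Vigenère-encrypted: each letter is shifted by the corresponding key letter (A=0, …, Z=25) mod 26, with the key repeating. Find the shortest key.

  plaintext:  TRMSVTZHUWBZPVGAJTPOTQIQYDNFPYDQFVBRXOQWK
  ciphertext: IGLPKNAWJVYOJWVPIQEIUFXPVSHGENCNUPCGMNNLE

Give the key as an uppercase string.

PPZXPUB

  i= 0: I-T = 15 → P
  i= 1: G-R = 15 → P
  i= 2: L-M = 25 → Z
  i= 3: P-S = 23 → X
  i= 4: K-V = 15 → P
  i= 5: N-T = 20 → U
  i= 6: A-Z =  1 → B
  i= 7: W-H = 15 → P
  i= 8: J-U = 15 → P
  i= 9: V-W = 25 → Z
  i=10: Y-B = 23 → X
  i=11: O-Z = 15 → P
  i=12: J-P = 20 → U
  i=13: W-V =  1 → B
  i=14: V-G = 15 → P
  i=15: P-A = 15 → P
  i=16: I-J = 25 → Z
  i=17: Q-T = 23 → X
  i=18: E-P = 15 → P
  i=19: I-O = 20 → U
  i=20: U-T =  1 → B
  i=21: F-Q = 15 → P
  i=22: X-I = 15 → P
  i=23: P-Q = 25 → Z
  i=24: V-Y = 23 → X
  i=25: S-D = 15 → P
  i=26: H-N = 20 → U
  i=27: G-F =  1 → B
  i=28: E-P = 15 → P
  i=29: N-Y = 15 → P
  i=30: C-D = 25 → Z
  i=31: N-Q = 23 → X
  i=32: U-F = 15 → P
  i=33: P-V = 20 → U
  i=34: C-B =  1 → B
  i=35: G-R = 15 → P
  i=36: M-X = 15 → P
  i=37: N-O = 25 → Z
  i=38: N-Q = 23 → X
  i=39: L-W = 15 → P
  i=40: E-K = 20 → U
  shifts repeat with period 7: PPZXPUB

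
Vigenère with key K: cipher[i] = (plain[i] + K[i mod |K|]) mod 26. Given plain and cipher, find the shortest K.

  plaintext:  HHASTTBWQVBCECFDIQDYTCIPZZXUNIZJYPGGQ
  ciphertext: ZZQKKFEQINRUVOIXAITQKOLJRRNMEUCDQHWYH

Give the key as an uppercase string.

  i= 0: Z-H = 18 → S
  i= 1: Z-H = 18 → S
  i= 2: Q-A = 16 → Q
  i= 3: K-S = 18 → S
  i= 4: K-T = 17 → R
  i= 5: F-T = 12 → M
  i= 6: E-B =  3 → D
  i= 7: Q-W = 20 → U
  i= 8: I-Q = 18 → S
  i= 9: N-V = 18 → S
  i=10: R-B = 16 → Q
  i=11: U-C = 18 → S
  i=12: V-E = 17 → R
  i=13: O-C = 12 → M
  i=14: I-F =  3 → D
  i=15: X-D = 20 → U
  i=16: A-I = 18 → S
  i=17: I-Q = 18 → S
  i=18: T-D = 16 → Q
  i=19: Q-Y = 18 → S
  i=20: K-T = 17 → R
  i=21: O-C = 12 → M
  i=22: L-I =  3 → D
  i=23: J-P = 20 → U
  i=24: R-Z = 18 → S
  i=25: R-Z = 18 → S
  i=26: N-X = 16 → Q
  i=27: M-U = 18 → S
  i=28: E-N = 17 → R
  i=29: U-I = 12 → M
  i=30: C-Z =  3 → D
  i=31: D-J = 20 → U
  i=32: Q-Y = 18 → S
  i=33: H-P = 18 → S
  i=34: W-G = 16 → Q
  i=35: Y-G = 18 → S
  i=36: H-Q = 17 → R
  shifts repeat with period 8: SSQSRMDU

SSQSRMDU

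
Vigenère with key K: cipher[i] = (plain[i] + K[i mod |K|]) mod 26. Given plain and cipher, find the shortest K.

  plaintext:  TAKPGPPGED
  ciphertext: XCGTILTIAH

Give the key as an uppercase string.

ECW

  i= 0: X-T =  4 → E
  i= 1: C-A =  2 → C
  i= 2: G-K = 22 → W
  i= 3: T-P =  4 → E
  i= 4: I-G =  2 → C
  i= 5: L-P = 22 → W
  i= 6: T-P =  4 → E
  i= 7: I-G =  2 → C
  i= 8: A-E = 22 → W
  i= 9: H-D =  4 → E
  shifts repeat with period 3: ECW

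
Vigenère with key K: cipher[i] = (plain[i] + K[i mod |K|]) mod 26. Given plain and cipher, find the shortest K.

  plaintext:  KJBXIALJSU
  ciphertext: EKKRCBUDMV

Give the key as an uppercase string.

UBJU

  i= 0: E-K = 20 → U
  i= 1: K-J =  1 → B
  i= 2: K-B =  9 → J
  i= 3: R-X = 20 → U
  i= 4: C-I = 20 → U
  i= 5: B-A =  1 → B
  i= 6: U-L =  9 → J
  i= 7: D-J = 20 → U
  i= 8: M-S = 20 → U
  i= 9: V-U =  1 → B
  shifts repeat with period 4: UBJU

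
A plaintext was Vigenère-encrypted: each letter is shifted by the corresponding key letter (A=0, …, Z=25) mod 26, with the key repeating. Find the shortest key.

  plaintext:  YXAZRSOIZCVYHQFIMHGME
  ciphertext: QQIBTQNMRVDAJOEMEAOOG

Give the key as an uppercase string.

  i= 0: Q-Y = 18 → S
  i= 1: Q-X = 19 → T
  i= 2: I-A =  8 → I
  i= 3: B-Z =  2 → C
  i= 4: T-R =  2 → C
  i= 5: Q-S = 24 → Y
  i= 6: N-O = 25 → Z
  i= 7: M-I =  4 → E
  i= 8: R-Z = 18 → S
  i= 9: V-C = 19 → T
  i=10: D-V =  8 → I
  i=11: A-Y =  2 → C
  i=12: J-H =  2 → C
  i=13: O-Q = 24 → Y
  i=14: E-F = 25 → Z
  i=15: M-I =  4 → E
  i=16: E-M = 18 → S
  i=17: A-H = 19 → T
  i=18: O-G =  8 → I
  i=19: O-M =  2 → C
  i=20: G-E =  2 → C
  shifts repeat with period 8: STICCYZE

STICCYZE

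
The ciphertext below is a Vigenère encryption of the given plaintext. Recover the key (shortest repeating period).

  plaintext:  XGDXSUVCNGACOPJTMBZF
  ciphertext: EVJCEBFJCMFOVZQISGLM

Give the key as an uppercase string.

HPGFMHK

  i= 0: E-X =  7 → H
  i= 1: V-G = 15 → P
  i= 2: J-D =  6 → G
  i= 3: C-X =  5 → F
  i= 4: E-S = 12 → M
  i= 5: B-U =  7 → H
  i= 6: F-V = 10 → K
  i= 7: J-C =  7 → H
  i= 8: C-N = 15 → P
  i= 9: M-G =  6 → G
  i=10: F-A =  5 → F
  i=11: O-C = 12 → M
  i=12: V-O =  7 → H
  i=13: Z-P = 10 → K
  i=14: Q-J =  7 → H
  i=15: I-T = 15 → P
  i=16: S-M =  6 → G
  i=17: G-B =  5 → F
  i=18: L-Z = 12 → M
  i=19: M-F =  7 → H
  shifts repeat with period 7: HPGFMHK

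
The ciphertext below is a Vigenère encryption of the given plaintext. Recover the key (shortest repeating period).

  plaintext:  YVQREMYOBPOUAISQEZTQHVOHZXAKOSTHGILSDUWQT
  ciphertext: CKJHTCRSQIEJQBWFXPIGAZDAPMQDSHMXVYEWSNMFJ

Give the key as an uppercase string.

  i= 0: C-Y =  4 → E
  i= 1: K-V = 15 → P
  i= 2: J-Q = 19 → T
  i= 3: H-R = 16 → Q
  i= 4: T-E = 15 → P
  i= 5: C-M = 16 → Q
  i= 6: R-Y = 19 → T
  i= 7: S-O =  4 → E
  i= 8: Q-B = 15 → P
  i= 9: I-P = 19 → T
  i=10: E-O = 16 → Q
  i=11: J-U = 15 → P
  i=12: Q-A = 16 → Q
  i=13: B-I = 19 → T
  i=14: W-S =  4 → E
  i=15: F-Q = 15 → P
  i=16: X-E = 19 → T
  i=17: P-Z = 16 → Q
  i=18: I-T = 15 → P
  i=19: G-Q = 16 → Q
  i=20: A-H = 19 → T
  i=21: Z-V =  4 → E
  i=22: D-O = 15 → P
  i=23: A-H = 19 → T
  i=24: P-Z = 16 → Q
  i=25: M-X = 15 → P
  i=26: Q-A = 16 → Q
  i=27: D-K = 19 → T
  i=28: S-O =  4 → E
  i=29: H-S = 15 → P
  i=30: M-T = 19 → T
  i=31: X-H = 16 → Q
  i=32: V-G = 15 → P
  i=33: Y-I = 16 → Q
  i=34: E-L = 19 → T
  i=35: W-S =  4 → E
  i=36: S-D = 15 → P
  i=37: N-U = 19 → T
  i=38: M-W = 16 → Q
  i=39: F-Q = 15 → P
  i=40: J-T = 16 → Q
  shifts repeat with period 7: EPTQPQT

EPTQPQT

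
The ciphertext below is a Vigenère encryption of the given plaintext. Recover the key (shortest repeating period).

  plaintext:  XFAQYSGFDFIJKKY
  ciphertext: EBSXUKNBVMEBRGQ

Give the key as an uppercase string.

  i= 0: E-X =  7 → H
  i= 1: B-F = 22 → W
  i= 2: S-A = 18 → S
  i= 3: X-Q =  7 → H
  i= 4: U-Y = 22 → W
  i= 5: K-S = 18 → S
  i= 6: N-G =  7 → H
  i= 7: B-F = 22 → W
  i= 8: V-D = 18 → S
  i= 9: M-F =  7 → H
  i=10: E-I = 22 → W
  i=11: B-J = 18 → S
  i=12: R-K =  7 → H
  i=13: G-K = 22 → W
  i=14: Q-Y = 18 → S
  shifts repeat with period 3: HWS

HWS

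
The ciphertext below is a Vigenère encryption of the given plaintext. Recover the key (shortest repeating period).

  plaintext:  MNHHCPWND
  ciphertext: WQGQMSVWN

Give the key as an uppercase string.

KDZJ

  i= 0: W-M = 10 → K
  i= 1: Q-N =  3 → D
  i= 2: G-H = 25 → Z
  i= 3: Q-H =  9 → J
  i= 4: M-C = 10 → K
  i= 5: S-P =  3 → D
  i= 6: V-W = 25 → Z
  i= 7: W-N =  9 → J
  i= 8: N-D = 10 → K
  shifts repeat with period 4: KDZJ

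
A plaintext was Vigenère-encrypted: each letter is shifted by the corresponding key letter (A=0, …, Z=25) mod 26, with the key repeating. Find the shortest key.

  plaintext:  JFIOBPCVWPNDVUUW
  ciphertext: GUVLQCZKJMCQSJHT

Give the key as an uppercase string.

XPN

  i= 0: G-J = 23 → X
  i= 1: U-F = 15 → P
  i= 2: V-I = 13 → N
  i= 3: L-O = 23 → X
  i= 4: Q-B = 15 → P
  i= 5: C-P = 13 → N
  i= 6: Z-C = 23 → X
  i= 7: K-V = 15 → P
  i= 8: J-W = 13 → N
  i= 9: M-P = 23 → X
  i=10: C-N = 15 → P
  i=11: Q-D = 13 → N
  i=12: S-V = 23 → X
  i=13: J-U = 15 → P
  i=14: H-U = 13 → N
  i=15: T-W = 23 → X
  shifts repeat with period 3: XPN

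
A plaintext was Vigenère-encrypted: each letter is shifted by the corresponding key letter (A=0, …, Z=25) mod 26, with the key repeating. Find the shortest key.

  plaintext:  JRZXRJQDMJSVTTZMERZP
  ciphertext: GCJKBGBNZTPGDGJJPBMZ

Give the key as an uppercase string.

  i= 0: G-J = 23 → X
  i= 1: C-R = 11 → L
  i= 2: J-Z = 10 → K
  i= 3: K-X = 13 → N
  i= 4: B-R = 10 → K
  i= 5: G-J = 23 → X
  i= 6: B-Q = 11 → L
  i= 7: N-D = 10 → K
  i= 8: Z-M = 13 → N
  i= 9: T-J = 10 → K
  i=10: P-S = 23 → X
  i=11: G-V = 11 → L
  i=12: D-T = 10 → K
  i=13: G-T = 13 → N
  i=14: J-Z = 10 → K
  i=15: J-M = 23 → X
  i=16: P-E = 11 → L
  i=17: B-R = 10 → K
  i=18: M-Z = 13 → N
  i=19: Z-P = 10 → K
  shifts repeat with period 5: XLKNK

XLKNK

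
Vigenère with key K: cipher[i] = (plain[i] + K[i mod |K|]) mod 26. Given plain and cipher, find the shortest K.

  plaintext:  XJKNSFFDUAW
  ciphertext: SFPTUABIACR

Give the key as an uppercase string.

  i= 0: S-X = 21 → V
  i= 1: F-J = 22 → W
  i= 2: P-K =  5 → F
  i= 3: T-N =  6 → G
  i= 4: U-S =  2 → C
  i= 5: A-F = 21 → V
  i= 6: B-F = 22 → W
  i= 7: I-D =  5 → F
  i= 8: A-U =  6 → G
  i= 9: C-A =  2 → C
  i=10: R-W = 21 → V
  shifts repeat with period 5: VWFGC

VWFGC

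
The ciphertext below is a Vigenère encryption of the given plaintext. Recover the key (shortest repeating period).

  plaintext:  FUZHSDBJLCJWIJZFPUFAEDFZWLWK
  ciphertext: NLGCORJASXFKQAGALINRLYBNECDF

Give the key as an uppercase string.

IRHVWO

  i= 0: N-F =  8 → I
  i= 1: L-U = 17 → R
  i= 2: G-Z =  7 → H
  i= 3: C-H = 21 → V
  i= 4: O-S = 22 → W
  i= 5: R-D = 14 → O
  i= 6: J-B =  8 → I
  i= 7: A-J = 17 → R
  i= 8: S-L =  7 → H
  i= 9: X-C = 21 → V
  i=10: F-J = 22 → W
  i=11: K-W = 14 → O
  i=12: Q-I =  8 → I
  i=13: A-J = 17 → R
  i=14: G-Z =  7 → H
  i=15: A-F = 21 → V
  i=16: L-P = 22 → W
  i=17: I-U = 14 → O
  i=18: N-F =  8 → I
  i=19: R-A = 17 → R
  i=20: L-E =  7 → H
  i=21: Y-D = 21 → V
  i=22: B-F = 22 → W
  i=23: N-Z = 14 → O
  i=24: E-W =  8 → I
  i=25: C-L = 17 → R
  i=26: D-W =  7 → H
  i=27: F-K = 21 → V
  shifts repeat with period 6: IRHVWO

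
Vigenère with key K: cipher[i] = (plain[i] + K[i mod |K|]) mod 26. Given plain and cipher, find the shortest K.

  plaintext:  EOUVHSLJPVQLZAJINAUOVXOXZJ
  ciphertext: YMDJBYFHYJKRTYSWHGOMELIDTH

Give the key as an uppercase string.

  i= 0: Y-E = 20 → U
  i= 1: M-O = 24 → Y
  i= 2: D-U =  9 → J
  i= 3: J-V = 14 → O
  i= 4: B-H = 20 → U
  i= 5: Y-S =  6 → G
  i= 6: F-L = 20 → U
  i= 7: H-J = 24 → Y
  i= 8: Y-P =  9 → J
  i= 9: J-V = 14 → O
  i=10: K-Q = 20 → U
  i=11: R-L =  6 → G
  i=12: T-Z = 20 → U
  i=13: Y-A = 24 → Y
  i=14: S-J =  9 → J
  i=15: W-I = 14 → O
  i=16: H-N = 20 → U
  i=17: G-A =  6 → G
  i=18: O-U = 20 → U
  i=19: M-O = 24 → Y
  i=20: E-V =  9 → J
  i=21: L-X = 14 → O
  i=22: I-O = 20 → U
  i=23: D-X =  6 → G
  i=24: T-Z = 20 → U
  i=25: H-J = 24 → Y
  shifts repeat with period 6: UYJOUG

UYJOUG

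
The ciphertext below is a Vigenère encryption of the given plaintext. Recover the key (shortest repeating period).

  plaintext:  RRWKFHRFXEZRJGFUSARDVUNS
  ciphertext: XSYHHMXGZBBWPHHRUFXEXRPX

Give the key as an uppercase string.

  i= 0: X-R =  6 → G
  i= 1: S-R =  1 → B
  i= 2: Y-W =  2 → C
  i= 3: H-K = 23 → X
  i= 4: H-F =  2 → C
  i= 5: M-H =  5 → F
  i= 6: X-R =  6 → G
  i= 7: G-F =  1 → B
  i= 8: Z-X =  2 → C
  i= 9: B-E = 23 → X
  i=10: B-Z =  2 → C
  i=11: W-R =  5 → F
  i=12: P-J =  6 → G
  i=13: H-G =  1 → B
  i=14: H-F =  2 → C
  i=15: R-U = 23 → X
  i=16: U-S =  2 → C
  i=17: F-A =  5 → F
  i=18: X-R =  6 → G
  i=19: E-D =  1 → B
  i=20: X-V =  2 → C
  i=21: R-U = 23 → X
  i=22: P-N =  2 → C
  i=23: X-S =  5 → F
  shifts repeat with period 6: GBCXCF

GBCXCF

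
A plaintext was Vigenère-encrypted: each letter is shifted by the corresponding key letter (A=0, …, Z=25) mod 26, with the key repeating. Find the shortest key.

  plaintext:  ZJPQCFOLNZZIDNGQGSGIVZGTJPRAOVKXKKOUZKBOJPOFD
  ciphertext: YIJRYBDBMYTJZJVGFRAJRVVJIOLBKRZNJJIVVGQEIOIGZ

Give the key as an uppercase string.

  i= 0: Y-Z = 25 → Z
  i= 1: I-J = 25 → Z
  i= 2: J-P = 20 → U
  i= 3: R-Q =  1 → B
  i= 4: Y-C = 22 → W
  i= 5: B-F = 22 → W
  i= 6: D-O = 15 → P
  i= 7: B-L = 16 → Q
  i= 8: M-N = 25 → Z
  i= 9: Y-Z = 25 → Z
  i=10: T-Z = 20 → U
  i=11: J-I =  1 → B
  i=12: Z-D = 22 → W
  i=13: J-N = 22 → W
  i=14: V-G = 15 → P
  i=15: G-Q = 16 → Q
  i=16: F-G = 25 → Z
  i=17: R-S = 25 → Z
  i=18: A-G = 20 → U
  i=19: J-I =  1 → B
  i=20: R-V = 22 → W
  i=21: V-Z = 22 → W
  i=22: V-G = 15 → P
  i=23: J-T = 16 → Q
  i=24: I-J = 25 → Z
  i=25: O-P = 25 → Z
  i=26: L-R = 20 → U
  i=27: B-A =  1 → B
  i=28: K-O = 22 → W
  i=29: R-V = 22 → W
  i=30: Z-K = 15 → P
  i=31: N-X = 16 → Q
  i=32: J-K = 25 → Z
  i=33: J-K = 25 → Z
  i=34: I-O = 20 → U
  i=35: V-U =  1 → B
  i=36: V-Z = 22 → W
  i=37: G-K = 22 → W
  i=38: Q-B = 15 → P
  i=39: E-O = 16 → Q
  i=40: I-J = 25 → Z
  i=41: O-P = 25 → Z
  i=42: I-O = 20 → U
  i=43: G-F =  1 → B
  i=44: Z-D = 22 → W
  shifts repeat with period 8: ZZUBWWPQ

ZZUBWWPQ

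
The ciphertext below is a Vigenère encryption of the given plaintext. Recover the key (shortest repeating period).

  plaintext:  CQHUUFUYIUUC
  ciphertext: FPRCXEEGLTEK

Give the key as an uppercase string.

DZKI

  i= 0: F-C =  3 → D
  i= 1: P-Q = 25 → Z
  i= 2: R-H = 10 → K
  i= 3: C-U =  8 → I
  i= 4: X-U =  3 → D
  i= 5: E-F = 25 → Z
  i= 6: E-U = 10 → K
  i= 7: G-Y =  8 → I
  i= 8: L-I =  3 → D
  i= 9: T-U = 25 → Z
  i=10: E-U = 10 → K
  i=11: K-C =  8 → I
  shifts repeat with period 4: DZKI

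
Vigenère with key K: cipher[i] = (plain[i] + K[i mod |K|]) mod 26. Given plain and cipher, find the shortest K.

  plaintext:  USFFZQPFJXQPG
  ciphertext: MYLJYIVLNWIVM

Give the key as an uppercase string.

  i= 0: M-U = 18 → S
  i= 1: Y-S =  6 → G
  i= 2: L-F =  6 → G
  i= 3: J-F =  4 → E
  i= 4: Y-Z = 25 → Z
  i= 5: I-Q = 18 → S
  i= 6: V-P =  6 → G
  i= 7: L-F =  6 → G
  i= 8: N-J =  4 → E
  i= 9: W-X = 25 → Z
  i=10: I-Q = 18 → S
  i=11: V-P =  6 → G
  i=12: M-G =  6 → G
  shifts repeat with period 5: SGGEZ

SGGEZ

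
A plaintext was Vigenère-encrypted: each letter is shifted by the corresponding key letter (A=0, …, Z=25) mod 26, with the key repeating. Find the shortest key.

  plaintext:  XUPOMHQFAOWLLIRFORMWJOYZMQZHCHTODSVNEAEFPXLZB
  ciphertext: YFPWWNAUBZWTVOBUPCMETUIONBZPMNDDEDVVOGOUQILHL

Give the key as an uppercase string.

BLAIKGKP

  i= 0: Y-X =  1 → B
  i= 1: F-U = 11 → L
  i= 2: P-P =  0 → A
  i= 3: W-O =  8 → I
  i= 4: W-M = 10 → K
  i= 5: N-H =  6 → G
  i= 6: A-Q = 10 → K
  i= 7: U-F = 15 → P
  i= 8: B-A =  1 → B
  i= 9: Z-O = 11 → L
  i=10: W-W =  0 → A
  i=11: T-L =  8 → I
  i=12: V-L = 10 → K
  i=13: O-I =  6 → G
  i=14: B-R = 10 → K
  i=15: U-F = 15 → P
  i=16: P-O =  1 → B
  i=17: C-R = 11 → L
  i=18: M-M =  0 → A
  i=19: E-W =  8 → I
  i=20: T-J = 10 → K
  i=21: U-O =  6 → G
  i=22: I-Y = 10 → K
  i=23: O-Z = 15 → P
  i=24: N-M =  1 → B
  i=25: B-Q = 11 → L
  i=26: Z-Z =  0 → A
  i=27: P-H =  8 → I
  i=28: M-C = 10 → K
  i=29: N-H =  6 → G
  i=30: D-T = 10 → K
  i=31: D-O = 15 → P
  i=32: E-D =  1 → B
  i=33: D-S = 11 → L
  i=34: V-V =  0 → A
  i=35: V-N =  8 → I
  i=36: O-E = 10 → K
  i=37: G-A =  6 → G
  i=38: O-E = 10 → K
  i=39: U-F = 15 → P
  i=40: Q-P =  1 → B
  i=41: I-X = 11 → L
  i=42: L-L =  0 → A
  i=43: H-Z =  8 → I
  i=44: L-B = 10 → K
  shifts repeat with period 8: BLAIKGKP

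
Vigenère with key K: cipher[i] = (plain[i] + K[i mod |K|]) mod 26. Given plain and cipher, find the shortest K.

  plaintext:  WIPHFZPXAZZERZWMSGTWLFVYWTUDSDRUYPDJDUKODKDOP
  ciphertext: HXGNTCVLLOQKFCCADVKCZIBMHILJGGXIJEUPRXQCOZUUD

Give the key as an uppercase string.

  i= 0: H-W = 11 → L
  i= 1: X-I = 15 → P
  i= 2: G-P = 17 → R
  i= 3: N-H =  6 → G
  i= 4: T-F = 14 → O
  i= 5: C-Z =  3 → D
  i= 6: V-P =  6 → G
  i= 7: L-X = 14 → O
  i= 8: L-A = 11 → L
  i= 9: O-Z = 15 → P
  i=10: Q-Z = 17 → R
  i=11: K-E =  6 → G
  i=12: F-R = 14 → O
  i=13: C-Z =  3 → D
  i=14: C-W =  6 → G
  i=15: A-M = 14 → O
  i=16: D-S = 11 → L
  i=17: V-G = 15 → P
  i=18: K-T = 17 → R
  i=19: C-W =  6 → G
  i=20: Z-L = 14 → O
  i=21: I-F =  3 → D
  i=22: B-V =  6 → G
  i=23: M-Y = 14 → O
  i=24: H-W = 11 → L
  i=25: I-T = 15 → P
  i=26: L-U = 17 → R
  i=27: J-D =  6 → G
  i=28: G-S = 14 → O
  i=29: G-D =  3 → D
  i=30: X-R =  6 → G
  i=31: I-U = 14 → O
  i=32: J-Y = 11 → L
  i=33: E-P = 15 → P
  i=34: U-D = 17 → R
  i=35: P-J =  6 → G
  i=36: R-D = 14 → O
  i=37: X-U =  3 → D
  i=38: Q-K =  6 → G
  i=39: C-O = 14 → O
  i=40: O-D = 11 → L
  i=41: Z-K = 15 → P
  i=42: U-D = 17 → R
  i=43: U-O =  6 → G
  i=44: D-P = 14 → O
  shifts repeat with period 8: LPRGODGO

LPRGODGO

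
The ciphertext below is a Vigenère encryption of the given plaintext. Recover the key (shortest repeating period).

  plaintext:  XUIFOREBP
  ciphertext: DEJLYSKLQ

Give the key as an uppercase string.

GKB

  i= 0: D-X =  6 → G
  i= 1: E-U = 10 → K
  i= 2: J-I =  1 → B
  i= 3: L-F =  6 → G
  i= 4: Y-O = 10 → K
  i= 5: S-R =  1 → B
  i= 6: K-E =  6 → G
  i= 7: L-B = 10 → K
  i= 8: Q-P =  1 → B
  shifts repeat with period 3: GKB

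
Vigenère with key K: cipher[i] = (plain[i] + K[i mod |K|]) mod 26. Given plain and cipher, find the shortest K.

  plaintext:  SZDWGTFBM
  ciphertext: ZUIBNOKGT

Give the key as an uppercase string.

HVFF

  i= 0: Z-S =  7 → H
  i= 1: U-Z = 21 → V
  i= 2: I-D =  5 → F
  i= 3: B-W =  5 → F
  i= 4: N-G =  7 → H
  i= 5: O-T = 21 → V
  i= 6: K-F =  5 → F
  i= 7: G-B =  5 → F
  i= 8: T-M =  7 → H
  shifts repeat with period 4: HVFF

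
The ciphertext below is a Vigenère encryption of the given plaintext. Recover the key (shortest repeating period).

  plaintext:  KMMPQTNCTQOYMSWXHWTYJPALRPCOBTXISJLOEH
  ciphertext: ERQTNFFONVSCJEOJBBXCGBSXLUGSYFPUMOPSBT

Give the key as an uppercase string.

UFEEXMSM

  i= 0: E-K = 20 → U
  i= 1: R-M =  5 → F
  i= 2: Q-M =  4 → E
  i= 3: T-P =  4 → E
  i= 4: N-Q = 23 → X
  i= 5: F-T = 12 → M
  i= 6: F-N = 18 → S
  i= 7: O-C = 12 → M
  i= 8: N-T = 20 → U
  i= 9: V-Q =  5 → F
  i=10: S-O =  4 → E
  i=11: C-Y =  4 → E
  i=12: J-M = 23 → X
  i=13: E-S = 12 → M
  i=14: O-W = 18 → S
  i=15: J-X = 12 → M
  i=16: B-H = 20 → U
  i=17: B-W =  5 → F
  i=18: X-T =  4 → E
  i=19: C-Y =  4 → E
  i=20: G-J = 23 → X
  i=21: B-P = 12 → M
  i=22: S-A = 18 → S
  i=23: X-L = 12 → M
  i=24: L-R = 20 → U
  i=25: U-P =  5 → F
  i=26: G-C =  4 → E
  i=27: S-O =  4 → E
  i=28: Y-B = 23 → X
  i=29: F-T = 12 → M
  i=30: P-X = 18 → S
  i=31: U-I = 12 → M
  i=32: M-S = 20 → U
  i=33: O-J =  5 → F
  i=34: P-L =  4 → E
  i=35: S-O =  4 → E
  i=36: B-E = 23 → X
  i=37: T-H = 12 → M
  shifts repeat with period 8: UFEEXMSM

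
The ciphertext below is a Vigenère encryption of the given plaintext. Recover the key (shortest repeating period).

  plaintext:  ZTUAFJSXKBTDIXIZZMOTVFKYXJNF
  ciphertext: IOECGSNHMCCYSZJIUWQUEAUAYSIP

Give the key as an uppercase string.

  i= 0: I-Z =  9 → J
  i= 1: O-T = 21 → V
  i= 2: E-U = 10 → K
  i= 3: C-A =  2 → C
  i= 4: G-F =  1 → B
  i= 5: S-J =  9 → J
  i= 6: N-S = 21 → V
  i= 7: H-X = 10 → K
  i= 8: M-K =  2 → C
  i= 9: C-B =  1 → B
  i=10: C-T =  9 → J
  i=11: Y-D = 21 → V
  i=12: S-I = 10 → K
  i=13: Z-X =  2 → C
  i=14: J-I =  1 → B
  i=15: I-Z =  9 → J
  i=16: U-Z = 21 → V
  i=17: W-M = 10 → K
  i=18: Q-O =  2 → C
  i=19: U-T =  1 → B
  i=20: E-V =  9 → J
  i=21: A-F = 21 → V
  i=22: U-K = 10 → K
  i=23: A-Y =  2 → C
  i=24: Y-X =  1 → B
  i=25: S-J =  9 → J
  i=26: I-N = 21 → V
  i=27: P-F = 10 → K
  shifts repeat with period 5: JVKCB

JVKCB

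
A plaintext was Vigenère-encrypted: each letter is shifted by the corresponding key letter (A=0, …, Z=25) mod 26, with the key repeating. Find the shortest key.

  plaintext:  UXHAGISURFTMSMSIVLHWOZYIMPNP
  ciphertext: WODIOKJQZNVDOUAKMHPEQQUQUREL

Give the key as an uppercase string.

  i= 0: W-U =  2 → C
  i= 1: O-X = 17 → R
  i= 2: D-H = 22 → W
  i= 3: I-A =  8 → I
  i= 4: O-G =  8 → I
  i= 5: K-I =  2 → C
  i= 6: J-S = 17 → R
  i= 7: Q-U = 22 → W
  i= 8: Z-R =  8 → I
  i= 9: N-F =  8 → I
  i=10: V-T =  2 → C
  i=11: D-M = 17 → R
  i=12: O-S = 22 → W
  i=13: U-M =  8 → I
  i=14: A-S =  8 → I
  i=15: K-I =  2 → C
  i=16: M-V = 17 → R
  i=17: H-L = 22 → W
  i=18: P-H =  8 → I
  i=19: E-W =  8 → I
  i=20: Q-O =  2 → C
  i=21: Q-Z = 17 → R
  i=22: U-Y = 22 → W
  i=23: Q-I =  8 → I
  i=24: U-M =  8 → I
  i=25: R-P =  2 → C
  i=26: E-N = 17 → R
  i=27: L-P = 22 → W
  shifts repeat with period 5: CRWII

CRWII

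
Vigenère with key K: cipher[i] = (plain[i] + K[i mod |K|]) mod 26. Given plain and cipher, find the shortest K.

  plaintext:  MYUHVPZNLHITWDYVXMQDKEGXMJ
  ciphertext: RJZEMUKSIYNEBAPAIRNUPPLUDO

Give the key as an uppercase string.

  i= 0: R-M =  5 → F
  i= 1: J-Y = 11 → L
  i= 2: Z-U =  5 → F
  i= 3: E-H = 23 → X
  i= 4: M-V = 17 → R
  i= 5: U-P =  5 → F
  i= 6: K-Z = 11 → L
  i= 7: S-N =  5 → F
  i= 8: I-L = 23 → X
  i= 9: Y-H = 17 → R
  i=10: N-I =  5 → F
  i=11: E-T = 11 → L
  i=12: B-W =  5 → F
  i=13: A-D = 23 → X
  i=14: P-Y = 17 → R
  i=15: A-V =  5 → F
  i=16: I-X = 11 → L
  i=17: R-M =  5 → F
  i=18: N-Q = 23 → X
  i=19: U-D = 17 → R
  i=20: P-K =  5 → F
  i=21: P-E = 11 → L
  i=22: L-G =  5 → F
  i=23: U-X = 23 → X
  i=24: D-M = 17 → R
  i=25: O-J =  5 → F
  shifts repeat with period 5: FLFXR

FLFXR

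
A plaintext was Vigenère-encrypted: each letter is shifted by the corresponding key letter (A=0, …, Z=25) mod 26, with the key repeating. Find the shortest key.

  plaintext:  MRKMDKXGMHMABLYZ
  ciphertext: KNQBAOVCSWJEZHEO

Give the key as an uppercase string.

  i= 0: K-M = 24 → Y
  i= 1: N-R = 22 → W
  i= 2: Q-K =  6 → G
  i= 3: B-M = 15 → P
  i= 4: A-D = 23 → X
  i= 5: O-K =  4 → E
  i= 6: V-X = 24 → Y
  i= 7: C-G = 22 → W
  i= 8: S-M =  6 → G
  i= 9: W-H = 15 → P
  i=10: J-M = 23 → X
  i=11: E-A =  4 → E
  i=12: Z-B = 24 → Y
  i=13: H-L = 22 → W
  i=14: E-Y =  6 → G
  i=15: O-Z = 15 → P
  shifts repeat with period 6: YWGPXE

YWGPXE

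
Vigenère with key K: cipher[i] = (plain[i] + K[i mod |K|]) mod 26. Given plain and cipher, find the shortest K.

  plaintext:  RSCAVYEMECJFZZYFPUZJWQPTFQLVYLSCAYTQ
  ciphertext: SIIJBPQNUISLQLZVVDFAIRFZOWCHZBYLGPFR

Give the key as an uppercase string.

  i= 0: S-R =  1 → B
  i= 1: I-S = 16 → Q
  i= 2: I-C =  6 → G
  i= 3: J-A =  9 → J
  i= 4: B-V =  6 → G
  i= 5: P-Y = 17 → R
  i= 6: Q-E = 12 → M
  i= 7: N-M =  1 → B
  i= 8: U-E = 16 → Q
  i= 9: I-C =  6 → G
  i=10: S-J =  9 → J
  i=11: L-F =  6 → G
  i=12: Q-Z = 17 → R
  i=13: L-Z = 12 → M
  i=14: Z-Y =  1 → B
  i=15: V-F = 16 → Q
  i=16: V-P =  6 → G
  i=17: D-U =  9 → J
  i=18: F-Z =  6 → G
  i=19: A-J = 17 → R
  i=20: I-W = 12 → M
  i=21: R-Q =  1 → B
  i=22: F-P = 16 → Q
  i=23: Z-T =  6 → G
  i=24: O-F =  9 → J
  i=25: W-Q =  6 → G
  i=26: C-L = 17 → R
  i=27: H-V = 12 → M
  i=28: Z-Y =  1 → B
  i=29: B-L = 16 → Q
  i=30: Y-S =  6 → G
  i=31: L-C =  9 → J
  i=32: G-A =  6 → G
  i=33: P-Y = 17 → R
  i=34: F-T = 12 → M
  i=35: R-Q =  1 → B
  shifts repeat with period 7: BQGJGRM

BQGJGRM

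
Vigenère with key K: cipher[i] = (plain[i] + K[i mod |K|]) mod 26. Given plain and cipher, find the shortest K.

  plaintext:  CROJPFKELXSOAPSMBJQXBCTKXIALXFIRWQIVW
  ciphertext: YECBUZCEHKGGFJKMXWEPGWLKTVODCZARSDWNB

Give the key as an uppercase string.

WNOSFUSA

  i= 0: Y-C = 22 → W
  i= 1: E-R = 13 → N
  i= 2: C-O = 14 → O
  i= 3: B-J = 18 → S
  i= 4: U-P =  5 → F
  i= 5: Z-F = 20 → U
  i= 6: C-K = 18 → S
  i= 7: E-E =  0 → A
  i= 8: H-L = 22 → W
  i= 9: K-X = 13 → N
  i=10: G-S = 14 → O
  i=11: G-O = 18 → S
  i=12: F-A =  5 → F
  i=13: J-P = 20 → U
  i=14: K-S = 18 → S
  i=15: M-M =  0 → A
  i=16: X-B = 22 → W
  i=17: W-J = 13 → N
  i=18: E-Q = 14 → O
  i=19: P-X = 18 → S
  i=20: G-B =  5 → F
  i=21: W-C = 20 → U
  i=22: L-T = 18 → S
  i=23: K-K =  0 → A
  i=24: T-X = 22 → W
  i=25: V-I = 13 → N
  i=26: O-A = 14 → O
  i=27: D-L = 18 → S
  i=28: C-X =  5 → F
  i=29: Z-F = 20 → U
  i=30: A-I = 18 → S
  i=31: R-R =  0 → A
  i=32: S-W = 22 → W
  i=33: D-Q = 13 → N
  i=34: W-I = 14 → O
  i=35: N-V = 18 → S
  i=36: B-W =  5 → F
  shifts repeat with period 8: WNOSFUSA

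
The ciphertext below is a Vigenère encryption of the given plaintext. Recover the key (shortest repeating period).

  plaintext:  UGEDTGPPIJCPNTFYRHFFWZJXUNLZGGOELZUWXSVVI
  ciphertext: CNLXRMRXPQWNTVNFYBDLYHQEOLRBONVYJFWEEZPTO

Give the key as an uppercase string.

  i= 0: C-U =  8 → I
  i= 1: N-G =  7 → H
  i= 2: L-E =  7 → H
  i= 3: X-D = 20 → U
  i= 4: R-T = 24 → Y
  i= 5: M-G =  6 → G
  i= 6: R-P =  2 → C
  i= 7: X-P =  8 → I
  i= 8: P-I =  7 → H
  i= 9: Q-J =  7 → H
  i=10: W-C = 20 → U
  i=11: N-P = 24 → Y
  i=12: T-N =  6 → G
  i=13: V-T =  2 → C
  i=14: N-F =  8 → I
  i=15: F-Y =  7 → H
  i=16: Y-R =  7 → H
  i=17: B-H = 20 → U
  i=18: D-F = 24 → Y
  i=19: L-F =  6 → G
  i=20: Y-W =  2 → C
  i=21: H-Z =  8 → I
  i=22: Q-J =  7 → H
  i=23: E-X =  7 → H
  i=24: O-U = 20 → U
  i=25: L-N = 24 → Y
  i=26: R-L =  6 → G
  i=27: B-Z =  2 → C
  i=28: O-G =  8 → I
  i=29: N-G =  7 → H
  i=30: V-O =  7 → H
  i=31: Y-E = 20 → U
  i=32: J-L = 24 → Y
  i=33: F-Z =  6 → G
  i=34: W-U =  2 → C
  i=35: E-W =  8 → I
  i=36: E-X =  7 → H
  i=37: Z-S =  7 → H
  i=38: P-V = 20 → U
  i=39: T-V = 24 → Y
  i=40: O-I =  6 → G
  shifts repeat with period 7: IHHUYGC

IHHUYGC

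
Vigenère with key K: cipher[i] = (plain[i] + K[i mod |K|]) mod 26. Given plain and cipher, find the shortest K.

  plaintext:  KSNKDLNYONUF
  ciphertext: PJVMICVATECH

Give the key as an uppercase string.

  i= 0: P-K =  5 → F
  i= 1: J-S = 17 → R
  i= 2: V-N =  8 → I
  i= 3: M-K =  2 → C
  i= 4: I-D =  5 → F
  i= 5: C-L = 17 → R
  i= 6: V-N =  8 → I
  i= 7: A-Y =  2 → C
  i= 8: T-O =  5 → F
  i= 9: E-N = 17 → R
  i=10: C-U =  8 → I
  i=11: H-F =  2 → C
  shifts repeat with period 4: FRIC

FRIC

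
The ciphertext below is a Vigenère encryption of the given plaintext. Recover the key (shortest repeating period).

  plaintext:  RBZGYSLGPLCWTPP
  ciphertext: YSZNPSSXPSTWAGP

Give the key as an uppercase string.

  i= 0: Y-R =  7 → H
  i= 1: S-B = 17 → R
  i= 2: Z-Z =  0 → A
  i= 3: N-G =  7 → H
  i= 4: P-Y = 17 → R
  i= 5: S-S =  0 → A
  i= 6: S-L =  7 → H
  i= 7: X-G = 17 → R
  i= 8: P-P =  0 → A
  i= 9: S-L =  7 → H
  i=10: T-C = 17 → R
  i=11: W-W =  0 → A
  i=12: A-T =  7 → H
  i=13: G-P = 17 → R
  i=14: P-P =  0 → A
  shifts repeat with period 3: HRA

HRA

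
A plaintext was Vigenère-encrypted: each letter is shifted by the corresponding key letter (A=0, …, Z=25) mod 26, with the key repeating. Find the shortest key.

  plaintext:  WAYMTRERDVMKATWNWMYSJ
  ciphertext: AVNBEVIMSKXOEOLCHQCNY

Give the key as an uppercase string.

EVPPLE

  i= 0: A-W =  4 → E
  i= 1: V-A = 21 → V
  i= 2: N-Y = 15 → P
  i= 3: B-M = 15 → P
  i= 4: E-T = 11 → L
  i= 5: V-R =  4 → E
  i= 6: I-E =  4 → E
  i= 7: M-R = 21 → V
  i= 8: S-D = 15 → P
  i= 9: K-V = 15 → P
  i=10: X-M = 11 → L
  i=11: O-K =  4 → E
  i=12: E-A =  4 → E
  i=13: O-T = 21 → V
  i=14: L-W = 15 → P
  i=15: C-N = 15 → P
  i=16: H-W = 11 → L
  i=17: Q-M =  4 → E
  i=18: C-Y =  4 → E
  i=19: N-S = 21 → V
  i=20: Y-J = 15 → P
  shifts repeat with period 6: EVPPLE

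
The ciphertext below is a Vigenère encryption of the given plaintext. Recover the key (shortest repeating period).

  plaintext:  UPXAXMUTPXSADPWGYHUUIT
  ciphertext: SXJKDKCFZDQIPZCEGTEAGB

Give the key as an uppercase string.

  i= 0: S-U = 24 → Y
  i= 1: X-P =  8 → I
  i= 2: J-X = 12 → M
  i= 3: K-A = 10 → K
  i= 4: D-X =  6 → G
  i= 5: K-M = 24 → Y
  i= 6: C-U =  8 → I
  i= 7: F-T = 12 → M
  i= 8: Z-P = 10 → K
  i= 9: D-X =  6 → G
  i=10: Q-S = 24 → Y
  i=11: I-A =  8 → I
  i=12: P-D = 12 → M
  i=13: Z-P = 10 → K
  i=14: C-W =  6 → G
  i=15: E-G = 24 → Y
  i=16: G-Y =  8 → I
  i=17: T-H = 12 → M
  i=18: E-U = 10 → K
  i=19: A-U =  6 → G
  i=20: G-I = 24 → Y
  i=21: B-T =  8 → I
  shifts repeat with period 5: YIMKG

YIMKG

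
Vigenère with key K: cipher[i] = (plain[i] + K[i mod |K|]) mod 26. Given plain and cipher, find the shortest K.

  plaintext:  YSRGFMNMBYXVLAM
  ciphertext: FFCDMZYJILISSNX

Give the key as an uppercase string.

  i= 0: F-Y =  7 → H
  i= 1: F-S = 13 → N
  i= 2: C-R = 11 → L
  i= 3: D-G = 23 → X
  i= 4: M-F =  7 → H
  i= 5: Z-M = 13 → N
  i= 6: Y-N = 11 → L
  i= 7: J-M = 23 → X
  i= 8: I-B =  7 → H
  i= 9: L-Y = 13 → N
  i=10: I-X = 11 → L
  i=11: S-V = 23 → X
  i=12: S-L =  7 → H
  i=13: N-A = 13 → N
  i=14: X-M = 11 → L
  shifts repeat with period 4: HNLX

HNLX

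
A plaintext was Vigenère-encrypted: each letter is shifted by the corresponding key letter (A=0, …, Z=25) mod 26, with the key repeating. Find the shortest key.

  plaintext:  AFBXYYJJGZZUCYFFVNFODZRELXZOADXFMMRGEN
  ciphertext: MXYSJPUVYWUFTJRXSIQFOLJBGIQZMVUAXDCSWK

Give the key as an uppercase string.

  i= 0: M-A = 12 → M
  i= 1: X-F = 18 → S
  i= 2: Y-B = 23 → X
  i= 3: S-X = 21 → V
  i= 4: J-Y = 11 → L
  i= 5: P-Y = 17 → R
  i= 6: U-J = 11 → L
  i= 7: V-J = 12 → M
  i= 8: Y-G = 18 → S
  i= 9: W-Z = 23 → X
  i=10: U-Z = 21 → V
  i=11: F-U = 11 → L
  i=12: T-C = 17 → R
  i=13: J-Y = 11 → L
  i=14: R-F = 12 → M
  i=15: X-F = 18 → S
  i=16: S-V = 23 → X
  i=17: I-N = 21 → V
  i=18: Q-F = 11 → L
  i=19: F-O = 17 → R
  i=20: O-D = 11 → L
  i=21: L-Z = 12 → M
  i=22: J-R = 18 → S
  i=23: B-E = 23 → X
  i=24: G-L = 21 → V
  i=25: I-X = 11 → L
  i=26: Q-Z = 17 → R
  i=27: Z-O = 11 → L
  i=28: M-A = 12 → M
  i=29: V-D = 18 → S
  i=30: U-X = 23 → X
  i=31: A-F = 21 → V
  i=32: X-M = 11 → L
  i=33: D-M = 17 → R
  i=34: C-R = 11 → L
  i=35: S-G = 12 → M
  i=36: W-E = 18 → S
  i=37: K-N = 23 → X
  shifts repeat with period 7: MSXVLRL

MSXVLRL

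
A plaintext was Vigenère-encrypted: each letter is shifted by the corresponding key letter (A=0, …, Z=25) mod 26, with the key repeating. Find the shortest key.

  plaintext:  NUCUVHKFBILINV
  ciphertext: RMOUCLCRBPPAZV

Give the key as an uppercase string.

  i= 0: R-N =  4 → E
  i= 1: M-U = 18 → S
  i= 2: O-C = 12 → M
  i= 3: U-U =  0 → A
  i= 4: C-V =  7 → H
  i= 5: L-H =  4 → E
  i= 6: C-K = 18 → S
  i= 7: R-F = 12 → M
  i= 8: B-B =  0 → A
  i= 9: P-I =  7 → H
  i=10: P-L =  4 → E
  i=11: A-I = 18 → S
  i=12: Z-N = 12 → M
  i=13: V-V =  0 → A
  shifts repeat with period 5: ESMAH

ESMAH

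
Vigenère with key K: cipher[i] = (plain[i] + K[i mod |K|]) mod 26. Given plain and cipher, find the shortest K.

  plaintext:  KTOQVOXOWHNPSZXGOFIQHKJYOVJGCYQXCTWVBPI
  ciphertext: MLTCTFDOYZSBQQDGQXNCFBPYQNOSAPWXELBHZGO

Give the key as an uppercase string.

CSFMYRGA

  i= 0: M-K =  2 → C
  i= 1: L-T = 18 → S
  i= 2: T-O =  5 → F
  i= 3: C-Q = 12 → M
  i= 4: T-V = 24 → Y
  i= 5: F-O = 17 → R
  i= 6: D-X =  6 → G
  i= 7: O-O =  0 → A
  i= 8: Y-W =  2 → C
  i= 9: Z-H = 18 → S
  i=10: S-N =  5 → F
  i=11: B-P = 12 → M
  i=12: Q-S = 24 → Y
  i=13: Q-Z = 17 → R
  i=14: D-X =  6 → G
  i=15: G-G =  0 → A
  i=16: Q-O =  2 → C
  i=17: X-F = 18 → S
  i=18: N-I =  5 → F
  i=19: C-Q = 12 → M
  i=20: F-H = 24 → Y
  i=21: B-K = 17 → R
  i=22: P-J =  6 → G
  i=23: Y-Y =  0 → A
  i=24: Q-O =  2 → C
  i=25: N-V = 18 → S
  i=26: O-J =  5 → F
  i=27: S-G = 12 → M
  i=28: A-C = 24 → Y
  i=29: P-Y = 17 → R
  i=30: W-Q =  6 → G
  i=31: X-X =  0 → A
  i=32: E-C =  2 → C
  i=33: L-T = 18 → S
  i=34: B-W =  5 → F
  i=35: H-V = 12 → M
  i=36: Z-B = 24 → Y
  i=37: G-P = 17 → R
  i=38: O-I =  6 → G
  shifts repeat with period 8: CSFMYRGA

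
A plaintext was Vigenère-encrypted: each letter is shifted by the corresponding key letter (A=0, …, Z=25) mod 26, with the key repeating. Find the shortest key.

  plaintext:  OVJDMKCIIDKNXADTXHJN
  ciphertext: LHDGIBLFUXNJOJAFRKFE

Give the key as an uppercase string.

XMUDWRJ

  i= 0: L-O = 23 → X
  i= 1: H-V = 12 → M
  i= 2: D-J = 20 → U
  i= 3: G-D =  3 → D
  i= 4: I-M = 22 → W
  i= 5: B-K = 17 → R
  i= 6: L-C =  9 → J
  i= 7: F-I = 23 → X
  i= 8: U-I = 12 → M
  i= 9: X-D = 20 → U
  i=10: N-K =  3 → D
  i=11: J-N = 22 → W
  i=12: O-X = 17 → R
  i=13: J-A =  9 → J
  i=14: A-D = 23 → X
  i=15: F-T = 12 → M
  i=16: R-X = 20 → U
  i=17: K-H =  3 → D
  i=18: F-J = 22 → W
  i=19: E-N = 17 → R
  shifts repeat with period 7: XMUDWRJ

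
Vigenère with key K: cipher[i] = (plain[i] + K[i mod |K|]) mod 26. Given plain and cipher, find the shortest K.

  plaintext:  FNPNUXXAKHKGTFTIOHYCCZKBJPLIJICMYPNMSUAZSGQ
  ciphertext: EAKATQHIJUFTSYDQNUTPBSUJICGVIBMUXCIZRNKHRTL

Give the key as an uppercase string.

ZNVNZTKI

  i= 0: E-F = 25 → Z
  i= 1: A-N = 13 → N
  i= 2: K-P = 21 → V
  i= 3: A-N = 13 → N
  i= 4: T-U = 25 → Z
  i= 5: Q-X = 19 → T
  i= 6: H-X = 10 → K
  i= 7: I-A =  8 → I
  i= 8: J-K = 25 → Z
  i= 9: U-H = 13 → N
  i=10: F-K = 21 → V
  i=11: T-G = 13 → N
  i=12: S-T = 25 → Z
  i=13: Y-F = 19 → T
  i=14: D-T = 10 → K
  i=15: Q-I =  8 → I
  i=16: N-O = 25 → Z
  i=17: U-H = 13 → N
  i=18: T-Y = 21 → V
  i=19: P-C = 13 → N
  i=20: B-C = 25 → Z
  i=21: S-Z = 19 → T
  i=22: U-K = 10 → K
  i=23: J-B =  8 → I
  i=24: I-J = 25 → Z
  i=25: C-P = 13 → N
  i=26: G-L = 21 → V
  i=27: V-I = 13 → N
  i=28: I-J = 25 → Z
  i=29: B-I = 19 → T
  i=30: M-C = 10 → K
  i=31: U-M =  8 → I
  i=32: X-Y = 25 → Z
  i=33: C-P = 13 → N
  i=34: I-N = 21 → V
  i=35: Z-M = 13 → N
  i=36: R-S = 25 → Z
  i=37: N-U = 19 → T
  i=38: K-A = 10 → K
  i=39: H-Z =  8 → I
  i=40: R-S = 25 → Z
  i=41: T-G = 13 → N
  i=42: L-Q = 21 → V
  shifts repeat with period 8: ZNVNZTKI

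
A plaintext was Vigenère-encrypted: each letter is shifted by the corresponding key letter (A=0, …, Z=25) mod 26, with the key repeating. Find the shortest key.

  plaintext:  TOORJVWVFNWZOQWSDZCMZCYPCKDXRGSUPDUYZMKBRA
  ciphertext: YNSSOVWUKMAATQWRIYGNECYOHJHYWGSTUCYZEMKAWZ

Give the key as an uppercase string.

  i= 0: Y-T =  5 → F
  i= 1: N-O = 25 → Z
  i= 2: S-O =  4 → E
  i= 3: S-R =  1 → B
  i= 4: O-J =  5 → F
  i= 5: V-V =  0 → A
  i= 6: W-W =  0 → A
  i= 7: U-V = 25 → Z
  i= 8: K-F =  5 → F
  i= 9: M-N = 25 → Z
  i=10: A-W =  4 → E
  i=11: A-Z =  1 → B
  i=12: T-O =  5 → F
  i=13: Q-Q =  0 → A
  i=14: W-W =  0 → A
  i=15: R-S = 25 → Z
  i=16: I-D =  5 → F
  i=17: Y-Z = 25 → Z
  i=18: G-C =  4 → E
  i=19: N-M =  1 → B
  i=20: E-Z =  5 → F
  i=21: C-C =  0 → A
  i=22: Y-Y =  0 → A
  i=23: O-P = 25 → Z
  i=24: H-C =  5 → F
  i=25: J-K = 25 → Z
  i=26: H-D =  4 → E
  i=27: Y-X =  1 → B
  i=28: W-R =  5 → F
  i=29: G-G =  0 → A
  i=30: S-S =  0 → A
  i=31: T-U = 25 → Z
  i=32: U-P =  5 → F
  i=33: C-D = 25 → Z
  i=34: Y-U =  4 → E
  i=35: Z-Y =  1 → B
  i=36: E-Z =  5 → F
  i=37: M-M =  0 → A
  i=38: K-K =  0 → A
  i=39: A-B = 25 → Z
  i=40: W-R =  5 → F
  i=41: Z-A = 25 → Z
  shifts repeat with period 8: FZEBFAAZ

FZEBFAAZ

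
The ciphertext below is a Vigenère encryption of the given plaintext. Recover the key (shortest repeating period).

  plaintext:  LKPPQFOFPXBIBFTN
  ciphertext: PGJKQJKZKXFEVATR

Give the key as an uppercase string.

  i= 0: P-L =  4 → E
  i= 1: G-K = 22 → W
  i= 2: J-P = 20 → U
  i= 3: K-P = 21 → V
  i= 4: Q-Q =  0 → A
  i= 5: J-F =  4 → E
  i= 6: K-O = 22 → W
  i= 7: Z-F = 20 → U
  i= 8: K-P = 21 → V
  i= 9: X-X =  0 → A
  i=10: F-B =  4 → E
  i=11: E-I = 22 → W
  i=12: V-B = 20 → U
  i=13: A-F = 21 → V
  i=14: T-T =  0 → A
  i=15: R-N =  4 → E
  shifts repeat with period 5: EWUVA

EWUVA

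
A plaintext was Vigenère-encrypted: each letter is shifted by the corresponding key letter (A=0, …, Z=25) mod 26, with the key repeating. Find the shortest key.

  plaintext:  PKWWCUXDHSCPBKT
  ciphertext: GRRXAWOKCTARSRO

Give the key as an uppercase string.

RHVBYC

  i= 0: G-P = 17 → R
  i= 1: R-K =  7 → H
  i= 2: R-W = 21 → V
  i= 3: X-W =  1 → B
  i= 4: A-C = 24 → Y
  i= 5: W-U =  2 → C
  i= 6: O-X = 17 → R
  i= 7: K-D =  7 → H
  i= 8: C-H = 21 → V
  i= 9: T-S =  1 → B
  i=10: A-C = 24 → Y
  i=11: R-P =  2 → C
  i=12: S-B = 17 → R
  i=13: R-K =  7 → H
  i=14: O-T = 21 → V
  shifts repeat with period 6: RHVBYC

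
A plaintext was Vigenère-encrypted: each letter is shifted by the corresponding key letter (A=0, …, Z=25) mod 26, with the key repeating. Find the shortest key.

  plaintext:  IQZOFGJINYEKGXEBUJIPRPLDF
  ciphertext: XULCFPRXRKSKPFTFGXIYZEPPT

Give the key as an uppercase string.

  i= 0: X-I = 15 → P
  i= 1: U-Q =  4 → E
  i= 2: L-Z = 12 → M
  i= 3: C-O = 14 → O
  i= 4: F-F =  0 → A
  i= 5: P-G =  9 → J
  i= 6: R-J =  8 → I
  i= 7: X-I = 15 → P
  i= 8: R-N =  4 → E
  i= 9: K-Y = 12 → M
  i=10: S-E = 14 → O
  i=11: K-K =  0 → A
  i=12: P-G =  9 → J
  i=13: F-X =  8 → I
  i=14: T-E = 15 → P
  i=15: F-B =  4 → E
  i=16: G-U = 12 → M
  i=17: X-J = 14 → O
  i=18: I-I =  0 → A
  i=19: Y-P =  9 → J
  i=20: Z-R =  8 → I
  i=21: E-P = 15 → P
  i=22: P-L =  4 → E
  i=23: P-D = 12 → M
  i=24: T-F = 14 → O
  shifts repeat with period 7: PEMOAJI

PEMOAJI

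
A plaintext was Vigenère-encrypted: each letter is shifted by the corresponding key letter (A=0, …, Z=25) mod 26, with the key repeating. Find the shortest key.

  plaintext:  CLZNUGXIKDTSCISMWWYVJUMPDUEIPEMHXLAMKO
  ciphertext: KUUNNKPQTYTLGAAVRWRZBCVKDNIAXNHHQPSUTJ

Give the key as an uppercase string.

IJVATES

  i= 0: K-C =  8 → I
  i= 1: U-L =  9 → J
  i= 2: U-Z = 21 → V
  i= 3: N-N =  0 → A
  i= 4: N-U = 19 → T
  i= 5: K-G =  4 → E
  i= 6: P-X = 18 → S
  i= 7: Q-I =  8 → I
  i= 8: T-K =  9 → J
  i= 9: Y-D = 21 → V
  i=10: T-T =  0 → A
  i=11: L-S = 19 → T
  i=12: G-C =  4 → E
  i=13: A-I = 18 → S
  i=14: A-S =  8 → I
  i=15: V-M =  9 → J
  i=16: R-W = 21 → V
  i=17: W-W =  0 → A
  i=18: R-Y = 19 → T
  i=19: Z-V =  4 → E
  i=20: B-J = 18 → S
  i=21: C-U =  8 → I
  i=22: V-M =  9 → J
  i=23: K-P = 21 → V
  i=24: D-D =  0 → A
  i=25: N-U = 19 → T
  i=26: I-E =  4 → E
  i=27: A-I = 18 → S
  i=28: X-P =  8 → I
  i=29: N-E =  9 → J
  i=30: H-M = 21 → V
  i=31: H-H =  0 → A
  i=32: Q-X = 19 → T
  i=33: P-L =  4 → E
  i=34: S-A = 18 → S
  i=35: U-M =  8 → I
  i=36: T-K =  9 → J
  i=37: J-O = 21 → V
  shifts repeat with period 7: IJVATES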